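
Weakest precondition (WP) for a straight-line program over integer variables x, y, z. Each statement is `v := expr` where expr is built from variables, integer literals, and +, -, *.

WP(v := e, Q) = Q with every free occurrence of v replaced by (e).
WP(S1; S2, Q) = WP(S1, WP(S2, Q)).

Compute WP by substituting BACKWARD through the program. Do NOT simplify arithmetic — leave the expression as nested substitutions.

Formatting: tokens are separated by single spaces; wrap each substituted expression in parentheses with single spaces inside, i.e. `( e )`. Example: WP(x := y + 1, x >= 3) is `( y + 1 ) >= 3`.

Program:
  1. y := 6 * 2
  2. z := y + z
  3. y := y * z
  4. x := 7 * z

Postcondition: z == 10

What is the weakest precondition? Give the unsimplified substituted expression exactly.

post: z == 10
stmt 4: x := 7 * z  -- replace 0 occurrence(s) of x with (7 * z)
  => z == 10
stmt 3: y := y * z  -- replace 0 occurrence(s) of y with (y * z)
  => z == 10
stmt 2: z := y + z  -- replace 1 occurrence(s) of z with (y + z)
  => ( y + z ) == 10
stmt 1: y := 6 * 2  -- replace 1 occurrence(s) of y with (6 * 2)
  => ( ( 6 * 2 ) + z ) == 10

Answer: ( ( 6 * 2 ) + z ) == 10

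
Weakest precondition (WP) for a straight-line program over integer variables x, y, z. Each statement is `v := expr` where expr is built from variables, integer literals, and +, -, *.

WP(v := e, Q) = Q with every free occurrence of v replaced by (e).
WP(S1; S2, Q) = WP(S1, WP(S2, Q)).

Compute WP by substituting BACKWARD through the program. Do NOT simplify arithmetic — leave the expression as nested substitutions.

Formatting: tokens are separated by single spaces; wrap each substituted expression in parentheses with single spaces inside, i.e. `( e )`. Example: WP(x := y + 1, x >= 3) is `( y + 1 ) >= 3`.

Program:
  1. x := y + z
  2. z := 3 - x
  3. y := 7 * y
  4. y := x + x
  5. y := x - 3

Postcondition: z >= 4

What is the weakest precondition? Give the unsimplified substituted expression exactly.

Answer: ( 3 - ( y + z ) ) >= 4

Derivation:
post: z >= 4
stmt 5: y := x - 3  -- replace 0 occurrence(s) of y with (x - 3)
  => z >= 4
stmt 4: y := x + x  -- replace 0 occurrence(s) of y with (x + x)
  => z >= 4
stmt 3: y := 7 * y  -- replace 0 occurrence(s) of y with (7 * y)
  => z >= 4
stmt 2: z := 3 - x  -- replace 1 occurrence(s) of z with (3 - x)
  => ( 3 - x ) >= 4
stmt 1: x := y + z  -- replace 1 occurrence(s) of x with (y + z)
  => ( 3 - ( y + z ) ) >= 4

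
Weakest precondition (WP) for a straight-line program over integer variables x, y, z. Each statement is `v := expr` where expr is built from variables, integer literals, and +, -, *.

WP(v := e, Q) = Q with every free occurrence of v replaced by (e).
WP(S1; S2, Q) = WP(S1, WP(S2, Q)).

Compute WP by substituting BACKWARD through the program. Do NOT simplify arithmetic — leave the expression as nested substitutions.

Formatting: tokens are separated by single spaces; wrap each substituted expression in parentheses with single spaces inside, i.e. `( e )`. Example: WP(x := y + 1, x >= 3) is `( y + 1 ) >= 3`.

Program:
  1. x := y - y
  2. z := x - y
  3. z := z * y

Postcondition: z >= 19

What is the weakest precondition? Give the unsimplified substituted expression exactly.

Answer: ( ( ( y - y ) - y ) * y ) >= 19

Derivation:
post: z >= 19
stmt 3: z := z * y  -- replace 1 occurrence(s) of z with (z * y)
  => ( z * y ) >= 19
stmt 2: z := x - y  -- replace 1 occurrence(s) of z with (x - y)
  => ( ( x - y ) * y ) >= 19
stmt 1: x := y - y  -- replace 1 occurrence(s) of x with (y - y)
  => ( ( ( y - y ) - y ) * y ) >= 19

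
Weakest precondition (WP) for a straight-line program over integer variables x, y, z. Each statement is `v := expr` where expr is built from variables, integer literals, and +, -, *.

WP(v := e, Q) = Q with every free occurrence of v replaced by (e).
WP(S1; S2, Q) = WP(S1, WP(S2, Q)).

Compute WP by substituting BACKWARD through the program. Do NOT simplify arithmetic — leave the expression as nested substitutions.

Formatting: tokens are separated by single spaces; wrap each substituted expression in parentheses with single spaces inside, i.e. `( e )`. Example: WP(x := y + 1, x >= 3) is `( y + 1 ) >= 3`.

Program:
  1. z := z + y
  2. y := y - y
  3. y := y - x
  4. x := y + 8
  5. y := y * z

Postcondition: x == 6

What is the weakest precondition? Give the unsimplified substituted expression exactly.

post: x == 6
stmt 5: y := y * z  -- replace 0 occurrence(s) of y with (y * z)
  => x == 6
stmt 4: x := y + 8  -- replace 1 occurrence(s) of x with (y + 8)
  => ( y + 8 ) == 6
stmt 3: y := y - x  -- replace 1 occurrence(s) of y with (y - x)
  => ( ( y - x ) + 8 ) == 6
stmt 2: y := y - y  -- replace 1 occurrence(s) of y with (y - y)
  => ( ( ( y - y ) - x ) + 8 ) == 6
stmt 1: z := z + y  -- replace 0 occurrence(s) of z with (z + y)
  => ( ( ( y - y ) - x ) + 8 ) == 6

Answer: ( ( ( y - y ) - x ) + 8 ) == 6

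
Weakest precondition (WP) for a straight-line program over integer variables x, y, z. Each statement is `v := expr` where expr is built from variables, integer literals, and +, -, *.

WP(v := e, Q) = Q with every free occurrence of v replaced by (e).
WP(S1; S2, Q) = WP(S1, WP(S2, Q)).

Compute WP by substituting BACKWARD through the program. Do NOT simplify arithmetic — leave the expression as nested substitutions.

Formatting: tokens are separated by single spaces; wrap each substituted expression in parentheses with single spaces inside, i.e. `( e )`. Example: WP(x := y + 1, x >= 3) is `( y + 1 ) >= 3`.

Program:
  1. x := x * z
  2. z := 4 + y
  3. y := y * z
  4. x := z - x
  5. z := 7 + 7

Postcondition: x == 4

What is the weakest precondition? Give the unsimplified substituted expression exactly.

post: x == 4
stmt 5: z := 7 + 7  -- replace 0 occurrence(s) of z with (7 + 7)
  => x == 4
stmt 4: x := z - x  -- replace 1 occurrence(s) of x with (z - x)
  => ( z - x ) == 4
stmt 3: y := y * z  -- replace 0 occurrence(s) of y with (y * z)
  => ( z - x ) == 4
stmt 2: z := 4 + y  -- replace 1 occurrence(s) of z with (4 + y)
  => ( ( 4 + y ) - x ) == 4
stmt 1: x := x * z  -- replace 1 occurrence(s) of x with (x * z)
  => ( ( 4 + y ) - ( x * z ) ) == 4

Answer: ( ( 4 + y ) - ( x * z ) ) == 4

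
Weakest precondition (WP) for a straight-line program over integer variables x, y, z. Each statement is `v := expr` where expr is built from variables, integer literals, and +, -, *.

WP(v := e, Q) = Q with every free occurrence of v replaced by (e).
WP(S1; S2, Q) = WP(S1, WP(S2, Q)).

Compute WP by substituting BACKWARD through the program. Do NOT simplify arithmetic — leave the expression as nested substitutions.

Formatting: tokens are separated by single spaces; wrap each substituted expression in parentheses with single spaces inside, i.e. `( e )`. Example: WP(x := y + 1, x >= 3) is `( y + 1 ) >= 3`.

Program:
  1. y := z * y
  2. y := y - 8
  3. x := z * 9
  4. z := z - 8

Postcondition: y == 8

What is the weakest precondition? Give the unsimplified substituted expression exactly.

Answer: ( ( z * y ) - 8 ) == 8

Derivation:
post: y == 8
stmt 4: z := z - 8  -- replace 0 occurrence(s) of z with (z - 8)
  => y == 8
stmt 3: x := z * 9  -- replace 0 occurrence(s) of x with (z * 9)
  => y == 8
stmt 2: y := y - 8  -- replace 1 occurrence(s) of y with (y - 8)
  => ( y - 8 ) == 8
stmt 1: y := z * y  -- replace 1 occurrence(s) of y with (z * y)
  => ( ( z * y ) - 8 ) == 8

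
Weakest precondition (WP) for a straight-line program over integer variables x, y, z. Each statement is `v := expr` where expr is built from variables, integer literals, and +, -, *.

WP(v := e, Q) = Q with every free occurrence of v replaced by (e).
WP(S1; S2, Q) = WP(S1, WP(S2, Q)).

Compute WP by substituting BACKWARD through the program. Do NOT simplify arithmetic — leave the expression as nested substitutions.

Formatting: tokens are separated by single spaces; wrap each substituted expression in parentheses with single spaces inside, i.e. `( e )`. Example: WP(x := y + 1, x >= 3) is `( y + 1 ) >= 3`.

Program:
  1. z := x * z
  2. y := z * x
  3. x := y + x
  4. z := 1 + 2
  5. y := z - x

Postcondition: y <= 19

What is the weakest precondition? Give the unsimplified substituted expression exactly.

post: y <= 19
stmt 5: y := z - x  -- replace 1 occurrence(s) of y with (z - x)
  => ( z - x ) <= 19
stmt 4: z := 1 + 2  -- replace 1 occurrence(s) of z with (1 + 2)
  => ( ( 1 + 2 ) - x ) <= 19
stmt 3: x := y + x  -- replace 1 occurrence(s) of x with (y + x)
  => ( ( 1 + 2 ) - ( y + x ) ) <= 19
stmt 2: y := z * x  -- replace 1 occurrence(s) of y with (z * x)
  => ( ( 1 + 2 ) - ( ( z * x ) + x ) ) <= 19
stmt 1: z := x * z  -- replace 1 occurrence(s) of z with (x * z)
  => ( ( 1 + 2 ) - ( ( ( x * z ) * x ) + x ) ) <= 19

Answer: ( ( 1 + 2 ) - ( ( ( x * z ) * x ) + x ) ) <= 19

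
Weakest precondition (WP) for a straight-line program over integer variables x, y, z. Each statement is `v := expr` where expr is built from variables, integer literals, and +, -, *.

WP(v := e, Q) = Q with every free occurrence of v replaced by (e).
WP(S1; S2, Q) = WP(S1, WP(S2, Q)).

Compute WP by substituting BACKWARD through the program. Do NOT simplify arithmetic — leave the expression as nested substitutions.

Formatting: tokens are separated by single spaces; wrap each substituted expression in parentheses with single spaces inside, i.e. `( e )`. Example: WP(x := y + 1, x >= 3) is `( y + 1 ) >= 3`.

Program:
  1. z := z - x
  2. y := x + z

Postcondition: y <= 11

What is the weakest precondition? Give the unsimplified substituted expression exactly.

Answer: ( x + ( z - x ) ) <= 11

Derivation:
post: y <= 11
stmt 2: y := x + z  -- replace 1 occurrence(s) of y with (x + z)
  => ( x + z ) <= 11
stmt 1: z := z - x  -- replace 1 occurrence(s) of z with (z - x)
  => ( x + ( z - x ) ) <= 11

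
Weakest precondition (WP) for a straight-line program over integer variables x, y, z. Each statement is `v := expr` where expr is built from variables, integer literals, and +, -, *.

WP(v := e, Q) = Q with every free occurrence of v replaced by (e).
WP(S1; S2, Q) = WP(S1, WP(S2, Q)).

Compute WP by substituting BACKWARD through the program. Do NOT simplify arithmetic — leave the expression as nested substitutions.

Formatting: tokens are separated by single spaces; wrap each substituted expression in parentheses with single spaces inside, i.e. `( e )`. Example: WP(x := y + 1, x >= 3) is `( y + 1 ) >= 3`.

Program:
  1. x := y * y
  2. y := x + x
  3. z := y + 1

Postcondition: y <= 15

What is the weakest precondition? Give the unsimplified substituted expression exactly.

post: y <= 15
stmt 3: z := y + 1  -- replace 0 occurrence(s) of z with (y + 1)
  => y <= 15
stmt 2: y := x + x  -- replace 1 occurrence(s) of y with (x + x)
  => ( x + x ) <= 15
stmt 1: x := y * y  -- replace 2 occurrence(s) of x with (y * y)
  => ( ( y * y ) + ( y * y ) ) <= 15

Answer: ( ( y * y ) + ( y * y ) ) <= 15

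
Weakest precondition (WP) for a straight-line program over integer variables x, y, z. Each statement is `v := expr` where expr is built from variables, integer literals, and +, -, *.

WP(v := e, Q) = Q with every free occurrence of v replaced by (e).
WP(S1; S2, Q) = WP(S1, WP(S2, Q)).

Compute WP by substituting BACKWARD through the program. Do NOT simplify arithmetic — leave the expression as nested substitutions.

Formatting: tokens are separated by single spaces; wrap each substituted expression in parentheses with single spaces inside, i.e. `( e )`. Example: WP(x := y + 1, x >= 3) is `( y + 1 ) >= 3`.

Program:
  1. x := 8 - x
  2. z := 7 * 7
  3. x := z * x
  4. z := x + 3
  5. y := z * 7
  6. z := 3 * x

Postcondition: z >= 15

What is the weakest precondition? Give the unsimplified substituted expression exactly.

Answer: ( 3 * ( ( 7 * 7 ) * ( 8 - x ) ) ) >= 15

Derivation:
post: z >= 15
stmt 6: z := 3 * x  -- replace 1 occurrence(s) of z with (3 * x)
  => ( 3 * x ) >= 15
stmt 5: y := z * 7  -- replace 0 occurrence(s) of y with (z * 7)
  => ( 3 * x ) >= 15
stmt 4: z := x + 3  -- replace 0 occurrence(s) of z with (x + 3)
  => ( 3 * x ) >= 15
stmt 3: x := z * x  -- replace 1 occurrence(s) of x with (z * x)
  => ( 3 * ( z * x ) ) >= 15
stmt 2: z := 7 * 7  -- replace 1 occurrence(s) of z with (7 * 7)
  => ( 3 * ( ( 7 * 7 ) * x ) ) >= 15
stmt 1: x := 8 - x  -- replace 1 occurrence(s) of x with (8 - x)
  => ( 3 * ( ( 7 * 7 ) * ( 8 - x ) ) ) >= 15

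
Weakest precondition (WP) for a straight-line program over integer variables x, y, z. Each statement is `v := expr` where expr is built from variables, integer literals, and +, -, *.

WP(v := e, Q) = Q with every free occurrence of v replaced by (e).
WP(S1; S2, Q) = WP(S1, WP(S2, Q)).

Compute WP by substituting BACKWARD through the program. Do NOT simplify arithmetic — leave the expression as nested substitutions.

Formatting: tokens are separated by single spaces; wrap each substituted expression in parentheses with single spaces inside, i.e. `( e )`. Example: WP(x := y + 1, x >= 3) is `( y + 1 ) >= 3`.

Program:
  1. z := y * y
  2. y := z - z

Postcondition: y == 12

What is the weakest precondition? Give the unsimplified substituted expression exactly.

post: y == 12
stmt 2: y := z - z  -- replace 1 occurrence(s) of y with (z - z)
  => ( z - z ) == 12
stmt 1: z := y * y  -- replace 2 occurrence(s) of z with (y * y)
  => ( ( y * y ) - ( y * y ) ) == 12

Answer: ( ( y * y ) - ( y * y ) ) == 12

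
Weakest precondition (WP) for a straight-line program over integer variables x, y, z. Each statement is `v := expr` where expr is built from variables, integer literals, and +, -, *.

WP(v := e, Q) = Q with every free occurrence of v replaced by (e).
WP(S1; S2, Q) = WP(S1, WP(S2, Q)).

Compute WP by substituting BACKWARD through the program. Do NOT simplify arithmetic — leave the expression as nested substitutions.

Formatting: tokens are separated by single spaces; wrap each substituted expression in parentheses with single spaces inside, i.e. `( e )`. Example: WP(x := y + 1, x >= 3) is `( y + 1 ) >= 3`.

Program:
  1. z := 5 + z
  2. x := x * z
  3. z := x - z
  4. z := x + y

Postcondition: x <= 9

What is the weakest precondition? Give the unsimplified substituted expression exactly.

post: x <= 9
stmt 4: z := x + y  -- replace 0 occurrence(s) of z with (x + y)
  => x <= 9
stmt 3: z := x - z  -- replace 0 occurrence(s) of z with (x - z)
  => x <= 9
stmt 2: x := x * z  -- replace 1 occurrence(s) of x with (x * z)
  => ( x * z ) <= 9
stmt 1: z := 5 + z  -- replace 1 occurrence(s) of z with (5 + z)
  => ( x * ( 5 + z ) ) <= 9

Answer: ( x * ( 5 + z ) ) <= 9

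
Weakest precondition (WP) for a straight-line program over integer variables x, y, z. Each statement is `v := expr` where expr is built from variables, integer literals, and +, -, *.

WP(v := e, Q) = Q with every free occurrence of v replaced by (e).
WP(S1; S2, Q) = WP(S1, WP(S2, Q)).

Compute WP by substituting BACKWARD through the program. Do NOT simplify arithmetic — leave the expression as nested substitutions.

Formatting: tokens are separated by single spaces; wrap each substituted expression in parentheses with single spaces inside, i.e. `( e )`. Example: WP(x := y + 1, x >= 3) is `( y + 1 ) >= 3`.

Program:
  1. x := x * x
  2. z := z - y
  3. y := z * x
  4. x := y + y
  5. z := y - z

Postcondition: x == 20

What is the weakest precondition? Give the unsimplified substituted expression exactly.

post: x == 20
stmt 5: z := y - z  -- replace 0 occurrence(s) of z with (y - z)
  => x == 20
stmt 4: x := y + y  -- replace 1 occurrence(s) of x with (y + y)
  => ( y + y ) == 20
stmt 3: y := z * x  -- replace 2 occurrence(s) of y with (z * x)
  => ( ( z * x ) + ( z * x ) ) == 20
stmt 2: z := z - y  -- replace 2 occurrence(s) of z with (z - y)
  => ( ( ( z - y ) * x ) + ( ( z - y ) * x ) ) == 20
stmt 1: x := x * x  -- replace 2 occurrence(s) of x with (x * x)
  => ( ( ( z - y ) * ( x * x ) ) + ( ( z - y ) * ( x * x ) ) ) == 20

Answer: ( ( ( z - y ) * ( x * x ) ) + ( ( z - y ) * ( x * x ) ) ) == 20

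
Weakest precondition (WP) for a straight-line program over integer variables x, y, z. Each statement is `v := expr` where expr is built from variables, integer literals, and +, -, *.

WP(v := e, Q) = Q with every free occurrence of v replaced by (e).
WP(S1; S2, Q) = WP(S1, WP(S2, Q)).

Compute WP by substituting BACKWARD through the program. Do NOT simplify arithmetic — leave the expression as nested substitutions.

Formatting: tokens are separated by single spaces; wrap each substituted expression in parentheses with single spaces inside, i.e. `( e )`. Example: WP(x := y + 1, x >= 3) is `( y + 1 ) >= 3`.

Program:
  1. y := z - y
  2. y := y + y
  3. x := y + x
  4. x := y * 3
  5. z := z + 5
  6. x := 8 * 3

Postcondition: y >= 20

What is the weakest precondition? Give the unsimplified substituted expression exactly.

post: y >= 20
stmt 6: x := 8 * 3  -- replace 0 occurrence(s) of x with (8 * 3)
  => y >= 20
stmt 5: z := z + 5  -- replace 0 occurrence(s) of z with (z + 5)
  => y >= 20
stmt 4: x := y * 3  -- replace 0 occurrence(s) of x with (y * 3)
  => y >= 20
stmt 3: x := y + x  -- replace 0 occurrence(s) of x with (y + x)
  => y >= 20
stmt 2: y := y + y  -- replace 1 occurrence(s) of y with (y + y)
  => ( y + y ) >= 20
stmt 1: y := z - y  -- replace 2 occurrence(s) of y with (z - y)
  => ( ( z - y ) + ( z - y ) ) >= 20

Answer: ( ( z - y ) + ( z - y ) ) >= 20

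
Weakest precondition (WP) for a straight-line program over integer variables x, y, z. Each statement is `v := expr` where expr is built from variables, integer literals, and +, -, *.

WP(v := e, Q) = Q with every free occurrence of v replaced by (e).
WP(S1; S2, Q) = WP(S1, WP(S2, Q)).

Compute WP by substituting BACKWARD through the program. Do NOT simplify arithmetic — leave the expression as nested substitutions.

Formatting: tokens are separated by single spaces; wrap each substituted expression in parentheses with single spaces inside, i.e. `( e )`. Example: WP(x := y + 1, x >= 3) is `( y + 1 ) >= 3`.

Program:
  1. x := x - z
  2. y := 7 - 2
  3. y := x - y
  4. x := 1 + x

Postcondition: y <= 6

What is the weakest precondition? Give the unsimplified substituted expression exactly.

Answer: ( ( x - z ) - ( 7 - 2 ) ) <= 6

Derivation:
post: y <= 6
stmt 4: x := 1 + x  -- replace 0 occurrence(s) of x with (1 + x)
  => y <= 6
stmt 3: y := x - y  -- replace 1 occurrence(s) of y with (x - y)
  => ( x - y ) <= 6
stmt 2: y := 7 - 2  -- replace 1 occurrence(s) of y with (7 - 2)
  => ( x - ( 7 - 2 ) ) <= 6
stmt 1: x := x - z  -- replace 1 occurrence(s) of x with (x - z)
  => ( ( x - z ) - ( 7 - 2 ) ) <= 6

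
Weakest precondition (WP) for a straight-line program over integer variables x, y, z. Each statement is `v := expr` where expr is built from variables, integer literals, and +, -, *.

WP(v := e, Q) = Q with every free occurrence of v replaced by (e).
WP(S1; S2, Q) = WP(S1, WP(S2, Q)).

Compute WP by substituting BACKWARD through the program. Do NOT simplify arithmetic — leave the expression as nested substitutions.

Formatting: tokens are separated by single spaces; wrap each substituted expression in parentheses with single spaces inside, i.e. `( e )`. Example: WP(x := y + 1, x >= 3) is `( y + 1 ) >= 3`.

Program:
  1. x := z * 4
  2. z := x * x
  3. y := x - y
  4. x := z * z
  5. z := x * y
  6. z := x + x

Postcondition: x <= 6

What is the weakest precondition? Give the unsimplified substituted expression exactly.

post: x <= 6
stmt 6: z := x + x  -- replace 0 occurrence(s) of z with (x + x)
  => x <= 6
stmt 5: z := x * y  -- replace 0 occurrence(s) of z with (x * y)
  => x <= 6
stmt 4: x := z * z  -- replace 1 occurrence(s) of x with (z * z)
  => ( z * z ) <= 6
stmt 3: y := x - y  -- replace 0 occurrence(s) of y with (x - y)
  => ( z * z ) <= 6
stmt 2: z := x * x  -- replace 2 occurrence(s) of z with (x * x)
  => ( ( x * x ) * ( x * x ) ) <= 6
stmt 1: x := z * 4  -- replace 4 occurrence(s) of x with (z * 4)
  => ( ( ( z * 4 ) * ( z * 4 ) ) * ( ( z * 4 ) * ( z * 4 ) ) ) <= 6

Answer: ( ( ( z * 4 ) * ( z * 4 ) ) * ( ( z * 4 ) * ( z * 4 ) ) ) <= 6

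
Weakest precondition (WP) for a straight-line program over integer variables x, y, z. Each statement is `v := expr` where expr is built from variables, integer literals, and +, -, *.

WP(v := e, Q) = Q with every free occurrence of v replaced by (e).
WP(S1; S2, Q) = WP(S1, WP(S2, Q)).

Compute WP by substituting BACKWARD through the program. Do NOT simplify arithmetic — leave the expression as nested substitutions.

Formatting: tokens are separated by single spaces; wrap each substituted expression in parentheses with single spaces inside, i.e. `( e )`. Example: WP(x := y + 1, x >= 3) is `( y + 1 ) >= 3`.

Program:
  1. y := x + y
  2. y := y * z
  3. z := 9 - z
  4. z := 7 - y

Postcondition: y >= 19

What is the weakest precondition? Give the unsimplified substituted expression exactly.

Answer: ( ( x + y ) * z ) >= 19

Derivation:
post: y >= 19
stmt 4: z := 7 - y  -- replace 0 occurrence(s) of z with (7 - y)
  => y >= 19
stmt 3: z := 9 - z  -- replace 0 occurrence(s) of z with (9 - z)
  => y >= 19
stmt 2: y := y * z  -- replace 1 occurrence(s) of y with (y * z)
  => ( y * z ) >= 19
stmt 1: y := x + y  -- replace 1 occurrence(s) of y with (x + y)
  => ( ( x + y ) * z ) >= 19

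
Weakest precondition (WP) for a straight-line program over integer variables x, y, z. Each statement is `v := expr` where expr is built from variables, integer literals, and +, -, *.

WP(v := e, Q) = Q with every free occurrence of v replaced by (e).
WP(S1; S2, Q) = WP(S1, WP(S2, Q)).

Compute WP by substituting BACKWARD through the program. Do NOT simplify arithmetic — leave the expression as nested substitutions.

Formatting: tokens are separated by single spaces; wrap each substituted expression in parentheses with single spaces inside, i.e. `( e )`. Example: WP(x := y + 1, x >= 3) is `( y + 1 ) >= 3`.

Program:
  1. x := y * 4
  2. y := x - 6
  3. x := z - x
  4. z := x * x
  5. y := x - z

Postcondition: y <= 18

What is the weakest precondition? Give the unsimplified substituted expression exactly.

Answer: ( ( z - ( y * 4 ) ) - ( ( z - ( y * 4 ) ) * ( z - ( y * 4 ) ) ) ) <= 18

Derivation:
post: y <= 18
stmt 5: y := x - z  -- replace 1 occurrence(s) of y with (x - z)
  => ( x - z ) <= 18
stmt 4: z := x * x  -- replace 1 occurrence(s) of z with (x * x)
  => ( x - ( x * x ) ) <= 18
stmt 3: x := z - x  -- replace 3 occurrence(s) of x with (z - x)
  => ( ( z - x ) - ( ( z - x ) * ( z - x ) ) ) <= 18
stmt 2: y := x - 6  -- replace 0 occurrence(s) of y with (x - 6)
  => ( ( z - x ) - ( ( z - x ) * ( z - x ) ) ) <= 18
stmt 1: x := y * 4  -- replace 3 occurrence(s) of x with (y * 4)
  => ( ( z - ( y * 4 ) ) - ( ( z - ( y * 4 ) ) * ( z - ( y * 4 ) ) ) ) <= 18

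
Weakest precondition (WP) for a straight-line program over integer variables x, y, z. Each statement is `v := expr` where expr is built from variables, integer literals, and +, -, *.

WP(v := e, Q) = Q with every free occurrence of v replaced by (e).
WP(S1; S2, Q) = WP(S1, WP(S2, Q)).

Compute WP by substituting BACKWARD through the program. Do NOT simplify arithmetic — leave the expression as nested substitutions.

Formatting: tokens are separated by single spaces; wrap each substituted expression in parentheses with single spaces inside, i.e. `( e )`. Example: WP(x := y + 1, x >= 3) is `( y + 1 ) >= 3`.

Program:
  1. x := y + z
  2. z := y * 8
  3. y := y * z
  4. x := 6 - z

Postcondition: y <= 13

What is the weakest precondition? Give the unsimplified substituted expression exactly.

Answer: ( y * ( y * 8 ) ) <= 13

Derivation:
post: y <= 13
stmt 4: x := 6 - z  -- replace 0 occurrence(s) of x with (6 - z)
  => y <= 13
stmt 3: y := y * z  -- replace 1 occurrence(s) of y with (y * z)
  => ( y * z ) <= 13
stmt 2: z := y * 8  -- replace 1 occurrence(s) of z with (y * 8)
  => ( y * ( y * 8 ) ) <= 13
stmt 1: x := y + z  -- replace 0 occurrence(s) of x with (y + z)
  => ( y * ( y * 8 ) ) <= 13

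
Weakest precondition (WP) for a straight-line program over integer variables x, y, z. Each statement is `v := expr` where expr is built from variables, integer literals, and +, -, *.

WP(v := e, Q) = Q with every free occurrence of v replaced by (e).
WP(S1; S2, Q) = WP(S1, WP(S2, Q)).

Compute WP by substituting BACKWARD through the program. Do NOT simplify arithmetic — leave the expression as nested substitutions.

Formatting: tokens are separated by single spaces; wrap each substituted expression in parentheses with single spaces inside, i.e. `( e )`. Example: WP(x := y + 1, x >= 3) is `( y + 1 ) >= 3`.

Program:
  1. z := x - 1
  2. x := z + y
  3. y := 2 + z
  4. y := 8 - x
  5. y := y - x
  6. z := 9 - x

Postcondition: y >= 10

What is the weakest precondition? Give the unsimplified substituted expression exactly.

post: y >= 10
stmt 6: z := 9 - x  -- replace 0 occurrence(s) of z with (9 - x)
  => y >= 10
stmt 5: y := y - x  -- replace 1 occurrence(s) of y with (y - x)
  => ( y - x ) >= 10
stmt 4: y := 8 - x  -- replace 1 occurrence(s) of y with (8 - x)
  => ( ( 8 - x ) - x ) >= 10
stmt 3: y := 2 + z  -- replace 0 occurrence(s) of y with (2 + z)
  => ( ( 8 - x ) - x ) >= 10
stmt 2: x := z + y  -- replace 2 occurrence(s) of x with (z + y)
  => ( ( 8 - ( z + y ) ) - ( z + y ) ) >= 10
stmt 1: z := x - 1  -- replace 2 occurrence(s) of z with (x - 1)
  => ( ( 8 - ( ( x - 1 ) + y ) ) - ( ( x - 1 ) + y ) ) >= 10

Answer: ( ( 8 - ( ( x - 1 ) + y ) ) - ( ( x - 1 ) + y ) ) >= 10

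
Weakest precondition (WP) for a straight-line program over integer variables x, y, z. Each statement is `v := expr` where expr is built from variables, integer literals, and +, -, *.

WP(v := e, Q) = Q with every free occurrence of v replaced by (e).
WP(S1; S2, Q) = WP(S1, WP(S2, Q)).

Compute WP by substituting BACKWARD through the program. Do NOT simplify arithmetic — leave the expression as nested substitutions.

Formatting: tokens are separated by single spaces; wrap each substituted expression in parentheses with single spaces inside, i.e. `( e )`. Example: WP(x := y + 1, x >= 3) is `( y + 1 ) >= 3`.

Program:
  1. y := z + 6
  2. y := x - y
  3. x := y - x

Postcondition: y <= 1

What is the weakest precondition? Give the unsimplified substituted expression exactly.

post: y <= 1
stmt 3: x := y - x  -- replace 0 occurrence(s) of x with (y - x)
  => y <= 1
stmt 2: y := x - y  -- replace 1 occurrence(s) of y with (x - y)
  => ( x - y ) <= 1
stmt 1: y := z + 6  -- replace 1 occurrence(s) of y with (z + 6)
  => ( x - ( z + 6 ) ) <= 1

Answer: ( x - ( z + 6 ) ) <= 1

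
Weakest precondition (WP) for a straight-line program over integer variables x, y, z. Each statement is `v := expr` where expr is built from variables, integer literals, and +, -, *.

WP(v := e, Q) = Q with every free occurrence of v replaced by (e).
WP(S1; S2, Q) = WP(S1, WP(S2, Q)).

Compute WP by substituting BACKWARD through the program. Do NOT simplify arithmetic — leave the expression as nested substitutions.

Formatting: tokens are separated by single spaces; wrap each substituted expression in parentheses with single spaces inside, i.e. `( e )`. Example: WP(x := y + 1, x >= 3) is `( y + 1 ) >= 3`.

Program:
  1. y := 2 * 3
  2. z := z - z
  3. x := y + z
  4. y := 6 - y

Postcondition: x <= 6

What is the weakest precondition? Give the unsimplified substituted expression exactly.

Answer: ( ( 2 * 3 ) + ( z - z ) ) <= 6

Derivation:
post: x <= 6
stmt 4: y := 6 - y  -- replace 0 occurrence(s) of y with (6 - y)
  => x <= 6
stmt 3: x := y + z  -- replace 1 occurrence(s) of x with (y + z)
  => ( y + z ) <= 6
stmt 2: z := z - z  -- replace 1 occurrence(s) of z with (z - z)
  => ( y + ( z - z ) ) <= 6
stmt 1: y := 2 * 3  -- replace 1 occurrence(s) of y with (2 * 3)
  => ( ( 2 * 3 ) + ( z - z ) ) <= 6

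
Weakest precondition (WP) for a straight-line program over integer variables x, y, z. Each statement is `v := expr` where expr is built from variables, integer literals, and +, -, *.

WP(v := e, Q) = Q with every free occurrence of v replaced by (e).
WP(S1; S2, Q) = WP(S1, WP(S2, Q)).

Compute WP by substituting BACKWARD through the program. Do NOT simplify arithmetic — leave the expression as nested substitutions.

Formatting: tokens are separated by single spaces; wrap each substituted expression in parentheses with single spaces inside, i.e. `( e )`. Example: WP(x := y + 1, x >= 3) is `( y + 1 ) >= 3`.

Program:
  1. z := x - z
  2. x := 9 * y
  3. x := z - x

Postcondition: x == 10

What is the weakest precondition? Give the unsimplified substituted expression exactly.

post: x == 10
stmt 3: x := z - x  -- replace 1 occurrence(s) of x with (z - x)
  => ( z - x ) == 10
stmt 2: x := 9 * y  -- replace 1 occurrence(s) of x with (9 * y)
  => ( z - ( 9 * y ) ) == 10
stmt 1: z := x - z  -- replace 1 occurrence(s) of z with (x - z)
  => ( ( x - z ) - ( 9 * y ) ) == 10

Answer: ( ( x - z ) - ( 9 * y ) ) == 10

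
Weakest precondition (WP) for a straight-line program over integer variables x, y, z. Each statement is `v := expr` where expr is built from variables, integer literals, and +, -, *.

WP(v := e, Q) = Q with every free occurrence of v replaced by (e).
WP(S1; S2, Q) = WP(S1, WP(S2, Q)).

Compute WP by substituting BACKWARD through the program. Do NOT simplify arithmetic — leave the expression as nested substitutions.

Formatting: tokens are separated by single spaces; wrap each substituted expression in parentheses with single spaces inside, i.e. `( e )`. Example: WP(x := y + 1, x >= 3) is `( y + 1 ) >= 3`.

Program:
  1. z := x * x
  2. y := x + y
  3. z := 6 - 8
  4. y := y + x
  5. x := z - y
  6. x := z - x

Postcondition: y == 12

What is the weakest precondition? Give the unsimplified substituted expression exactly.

Answer: ( ( x + y ) + x ) == 12

Derivation:
post: y == 12
stmt 6: x := z - x  -- replace 0 occurrence(s) of x with (z - x)
  => y == 12
stmt 5: x := z - y  -- replace 0 occurrence(s) of x with (z - y)
  => y == 12
stmt 4: y := y + x  -- replace 1 occurrence(s) of y with (y + x)
  => ( y + x ) == 12
stmt 3: z := 6 - 8  -- replace 0 occurrence(s) of z with (6 - 8)
  => ( y + x ) == 12
stmt 2: y := x + y  -- replace 1 occurrence(s) of y with (x + y)
  => ( ( x + y ) + x ) == 12
stmt 1: z := x * x  -- replace 0 occurrence(s) of z with (x * x)
  => ( ( x + y ) + x ) == 12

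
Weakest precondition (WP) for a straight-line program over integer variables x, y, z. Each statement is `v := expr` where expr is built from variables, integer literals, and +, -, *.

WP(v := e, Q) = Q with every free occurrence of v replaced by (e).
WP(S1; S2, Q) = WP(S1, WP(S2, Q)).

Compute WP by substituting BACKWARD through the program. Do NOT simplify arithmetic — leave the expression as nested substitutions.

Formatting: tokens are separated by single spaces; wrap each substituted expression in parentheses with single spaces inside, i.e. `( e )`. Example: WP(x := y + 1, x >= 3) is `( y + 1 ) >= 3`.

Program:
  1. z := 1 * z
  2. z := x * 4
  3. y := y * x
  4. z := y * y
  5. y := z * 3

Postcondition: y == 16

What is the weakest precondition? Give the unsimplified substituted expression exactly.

Answer: ( ( ( y * x ) * ( y * x ) ) * 3 ) == 16

Derivation:
post: y == 16
stmt 5: y := z * 3  -- replace 1 occurrence(s) of y with (z * 3)
  => ( z * 3 ) == 16
stmt 4: z := y * y  -- replace 1 occurrence(s) of z with (y * y)
  => ( ( y * y ) * 3 ) == 16
stmt 3: y := y * x  -- replace 2 occurrence(s) of y with (y * x)
  => ( ( ( y * x ) * ( y * x ) ) * 3 ) == 16
stmt 2: z := x * 4  -- replace 0 occurrence(s) of z with (x * 4)
  => ( ( ( y * x ) * ( y * x ) ) * 3 ) == 16
stmt 1: z := 1 * z  -- replace 0 occurrence(s) of z with (1 * z)
  => ( ( ( y * x ) * ( y * x ) ) * 3 ) == 16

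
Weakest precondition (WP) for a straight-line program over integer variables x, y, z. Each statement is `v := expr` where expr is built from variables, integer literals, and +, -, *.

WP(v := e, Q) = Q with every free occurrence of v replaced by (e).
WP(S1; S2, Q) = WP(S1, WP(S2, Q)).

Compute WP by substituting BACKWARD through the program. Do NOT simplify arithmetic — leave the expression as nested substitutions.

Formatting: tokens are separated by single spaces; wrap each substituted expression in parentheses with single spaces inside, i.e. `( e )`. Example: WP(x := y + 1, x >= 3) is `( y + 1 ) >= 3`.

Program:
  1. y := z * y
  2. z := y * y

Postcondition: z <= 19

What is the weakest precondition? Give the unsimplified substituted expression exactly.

Answer: ( ( z * y ) * ( z * y ) ) <= 19

Derivation:
post: z <= 19
stmt 2: z := y * y  -- replace 1 occurrence(s) of z with (y * y)
  => ( y * y ) <= 19
stmt 1: y := z * y  -- replace 2 occurrence(s) of y with (z * y)
  => ( ( z * y ) * ( z * y ) ) <= 19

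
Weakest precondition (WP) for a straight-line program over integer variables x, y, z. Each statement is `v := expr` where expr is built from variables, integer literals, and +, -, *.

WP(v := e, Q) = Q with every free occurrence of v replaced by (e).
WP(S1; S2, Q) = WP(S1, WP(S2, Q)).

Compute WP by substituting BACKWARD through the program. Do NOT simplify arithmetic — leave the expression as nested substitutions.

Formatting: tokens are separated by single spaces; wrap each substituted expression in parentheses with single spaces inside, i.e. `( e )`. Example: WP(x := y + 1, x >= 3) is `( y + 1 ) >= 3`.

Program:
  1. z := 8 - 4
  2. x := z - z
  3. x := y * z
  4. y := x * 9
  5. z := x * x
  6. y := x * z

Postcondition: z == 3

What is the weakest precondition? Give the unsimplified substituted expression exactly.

Answer: ( ( y * ( 8 - 4 ) ) * ( y * ( 8 - 4 ) ) ) == 3

Derivation:
post: z == 3
stmt 6: y := x * z  -- replace 0 occurrence(s) of y with (x * z)
  => z == 3
stmt 5: z := x * x  -- replace 1 occurrence(s) of z with (x * x)
  => ( x * x ) == 3
stmt 4: y := x * 9  -- replace 0 occurrence(s) of y with (x * 9)
  => ( x * x ) == 3
stmt 3: x := y * z  -- replace 2 occurrence(s) of x with (y * z)
  => ( ( y * z ) * ( y * z ) ) == 3
stmt 2: x := z - z  -- replace 0 occurrence(s) of x with (z - z)
  => ( ( y * z ) * ( y * z ) ) == 3
stmt 1: z := 8 - 4  -- replace 2 occurrence(s) of z with (8 - 4)
  => ( ( y * ( 8 - 4 ) ) * ( y * ( 8 - 4 ) ) ) == 3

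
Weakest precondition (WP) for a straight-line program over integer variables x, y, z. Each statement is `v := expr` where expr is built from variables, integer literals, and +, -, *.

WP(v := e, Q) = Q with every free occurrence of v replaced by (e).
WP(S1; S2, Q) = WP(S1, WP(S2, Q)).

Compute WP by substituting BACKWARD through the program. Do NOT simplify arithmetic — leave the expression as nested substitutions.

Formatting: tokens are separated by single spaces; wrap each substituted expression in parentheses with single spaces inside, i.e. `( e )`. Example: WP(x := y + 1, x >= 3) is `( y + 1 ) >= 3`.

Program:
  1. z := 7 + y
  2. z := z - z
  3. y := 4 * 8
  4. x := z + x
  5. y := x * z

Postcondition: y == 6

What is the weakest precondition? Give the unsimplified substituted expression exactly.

post: y == 6
stmt 5: y := x * z  -- replace 1 occurrence(s) of y with (x * z)
  => ( x * z ) == 6
stmt 4: x := z + x  -- replace 1 occurrence(s) of x with (z + x)
  => ( ( z + x ) * z ) == 6
stmt 3: y := 4 * 8  -- replace 0 occurrence(s) of y with (4 * 8)
  => ( ( z + x ) * z ) == 6
stmt 2: z := z - z  -- replace 2 occurrence(s) of z with (z - z)
  => ( ( ( z - z ) + x ) * ( z - z ) ) == 6
stmt 1: z := 7 + y  -- replace 4 occurrence(s) of z with (7 + y)
  => ( ( ( ( 7 + y ) - ( 7 + y ) ) + x ) * ( ( 7 + y ) - ( 7 + y ) ) ) == 6

Answer: ( ( ( ( 7 + y ) - ( 7 + y ) ) + x ) * ( ( 7 + y ) - ( 7 + y ) ) ) == 6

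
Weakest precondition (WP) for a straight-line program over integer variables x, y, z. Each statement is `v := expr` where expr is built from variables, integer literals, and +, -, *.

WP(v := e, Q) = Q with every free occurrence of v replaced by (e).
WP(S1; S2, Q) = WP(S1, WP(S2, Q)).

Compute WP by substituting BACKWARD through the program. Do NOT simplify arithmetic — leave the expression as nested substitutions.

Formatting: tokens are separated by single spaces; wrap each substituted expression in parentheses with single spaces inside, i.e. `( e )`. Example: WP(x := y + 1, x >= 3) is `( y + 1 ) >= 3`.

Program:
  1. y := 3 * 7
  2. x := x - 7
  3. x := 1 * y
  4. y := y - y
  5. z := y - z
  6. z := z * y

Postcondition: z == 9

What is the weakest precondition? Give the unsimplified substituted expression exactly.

Answer: ( ( ( ( 3 * 7 ) - ( 3 * 7 ) ) - z ) * ( ( 3 * 7 ) - ( 3 * 7 ) ) ) == 9

Derivation:
post: z == 9
stmt 6: z := z * y  -- replace 1 occurrence(s) of z with (z * y)
  => ( z * y ) == 9
stmt 5: z := y - z  -- replace 1 occurrence(s) of z with (y - z)
  => ( ( y - z ) * y ) == 9
stmt 4: y := y - y  -- replace 2 occurrence(s) of y with (y - y)
  => ( ( ( y - y ) - z ) * ( y - y ) ) == 9
stmt 3: x := 1 * y  -- replace 0 occurrence(s) of x with (1 * y)
  => ( ( ( y - y ) - z ) * ( y - y ) ) == 9
stmt 2: x := x - 7  -- replace 0 occurrence(s) of x with (x - 7)
  => ( ( ( y - y ) - z ) * ( y - y ) ) == 9
stmt 1: y := 3 * 7  -- replace 4 occurrence(s) of y with (3 * 7)
  => ( ( ( ( 3 * 7 ) - ( 3 * 7 ) ) - z ) * ( ( 3 * 7 ) - ( 3 * 7 ) ) ) == 9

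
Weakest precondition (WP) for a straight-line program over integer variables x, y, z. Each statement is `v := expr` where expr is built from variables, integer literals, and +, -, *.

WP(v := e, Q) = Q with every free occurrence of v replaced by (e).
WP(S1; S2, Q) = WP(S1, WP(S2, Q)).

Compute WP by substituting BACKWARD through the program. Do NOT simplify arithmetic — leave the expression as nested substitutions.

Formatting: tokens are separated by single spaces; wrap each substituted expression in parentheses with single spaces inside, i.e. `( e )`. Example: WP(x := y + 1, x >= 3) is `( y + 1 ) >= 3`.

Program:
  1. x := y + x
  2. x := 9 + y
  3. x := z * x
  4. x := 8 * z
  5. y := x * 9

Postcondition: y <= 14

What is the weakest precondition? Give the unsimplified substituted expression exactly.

Answer: ( ( 8 * z ) * 9 ) <= 14

Derivation:
post: y <= 14
stmt 5: y := x * 9  -- replace 1 occurrence(s) of y with (x * 9)
  => ( x * 9 ) <= 14
stmt 4: x := 8 * z  -- replace 1 occurrence(s) of x with (8 * z)
  => ( ( 8 * z ) * 9 ) <= 14
stmt 3: x := z * x  -- replace 0 occurrence(s) of x with (z * x)
  => ( ( 8 * z ) * 9 ) <= 14
stmt 2: x := 9 + y  -- replace 0 occurrence(s) of x with (9 + y)
  => ( ( 8 * z ) * 9 ) <= 14
stmt 1: x := y + x  -- replace 0 occurrence(s) of x with (y + x)
  => ( ( 8 * z ) * 9 ) <= 14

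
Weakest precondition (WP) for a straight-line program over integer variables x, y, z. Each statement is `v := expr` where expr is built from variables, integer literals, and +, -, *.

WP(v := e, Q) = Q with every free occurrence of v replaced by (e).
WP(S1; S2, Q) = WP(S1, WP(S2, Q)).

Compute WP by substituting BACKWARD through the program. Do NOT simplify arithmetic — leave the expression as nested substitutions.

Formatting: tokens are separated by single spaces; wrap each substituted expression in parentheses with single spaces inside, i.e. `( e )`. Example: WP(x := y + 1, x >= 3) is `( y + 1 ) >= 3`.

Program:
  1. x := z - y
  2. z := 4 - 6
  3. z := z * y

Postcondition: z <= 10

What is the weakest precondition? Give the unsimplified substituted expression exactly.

Answer: ( ( 4 - 6 ) * y ) <= 10

Derivation:
post: z <= 10
stmt 3: z := z * y  -- replace 1 occurrence(s) of z with (z * y)
  => ( z * y ) <= 10
stmt 2: z := 4 - 6  -- replace 1 occurrence(s) of z with (4 - 6)
  => ( ( 4 - 6 ) * y ) <= 10
stmt 1: x := z - y  -- replace 0 occurrence(s) of x with (z - y)
  => ( ( 4 - 6 ) * y ) <= 10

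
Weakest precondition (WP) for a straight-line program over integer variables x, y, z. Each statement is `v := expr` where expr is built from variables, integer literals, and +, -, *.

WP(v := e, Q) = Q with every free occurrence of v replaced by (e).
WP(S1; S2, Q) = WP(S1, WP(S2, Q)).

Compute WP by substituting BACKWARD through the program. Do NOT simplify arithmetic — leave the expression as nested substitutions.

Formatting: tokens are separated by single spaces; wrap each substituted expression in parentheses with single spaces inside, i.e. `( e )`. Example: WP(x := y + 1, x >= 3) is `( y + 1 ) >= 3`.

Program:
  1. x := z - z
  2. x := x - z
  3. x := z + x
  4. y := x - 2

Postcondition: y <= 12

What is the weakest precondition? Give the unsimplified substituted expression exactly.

post: y <= 12
stmt 4: y := x - 2  -- replace 1 occurrence(s) of y with (x - 2)
  => ( x - 2 ) <= 12
stmt 3: x := z + x  -- replace 1 occurrence(s) of x with (z + x)
  => ( ( z + x ) - 2 ) <= 12
stmt 2: x := x - z  -- replace 1 occurrence(s) of x with (x - z)
  => ( ( z + ( x - z ) ) - 2 ) <= 12
stmt 1: x := z - z  -- replace 1 occurrence(s) of x with (z - z)
  => ( ( z + ( ( z - z ) - z ) ) - 2 ) <= 12

Answer: ( ( z + ( ( z - z ) - z ) ) - 2 ) <= 12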